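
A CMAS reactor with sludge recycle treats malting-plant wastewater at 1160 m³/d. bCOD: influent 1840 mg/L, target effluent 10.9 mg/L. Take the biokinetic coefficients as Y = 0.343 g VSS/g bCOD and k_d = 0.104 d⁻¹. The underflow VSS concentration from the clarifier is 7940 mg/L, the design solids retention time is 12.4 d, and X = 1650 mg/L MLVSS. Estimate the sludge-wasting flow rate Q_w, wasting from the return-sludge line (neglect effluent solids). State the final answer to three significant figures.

Q_w ≈ 40.0 m³/d

Steady-state biomass mass balance: V·X·(1 + k_d·θ_c) = Y·Q·(S₀ − S)·θ_c, so V = 0.343 × 1160 × (1840 − 10.9) × 12.4 / [1650 × (1 + 0.104 × 12.4)] = 9.02×10^6 / 3778 = 2389 m³.
θ_c = V·X/(Q_w·X_r) when wasting from the recycle, so Q_w = V·X/(θ_c·X_r) = 2389 × 1650 / (12.4 × 7940) = 40.03 m³/d.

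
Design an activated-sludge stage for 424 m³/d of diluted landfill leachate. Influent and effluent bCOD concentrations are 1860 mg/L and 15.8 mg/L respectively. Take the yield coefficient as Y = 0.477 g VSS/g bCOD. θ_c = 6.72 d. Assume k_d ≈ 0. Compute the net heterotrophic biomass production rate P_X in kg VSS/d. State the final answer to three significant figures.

P_X ≈ 373 kg VSS/d

With endogenous decay neglected, the observed yield equals the true yield: Y_obs = Y = 0.477 g VSS/g bCOD.
Q·(S₀ − S) = 424 × (1860 − 15.8) × 10⁻³ = 781.9 kg/d removed.
So the net sludge growth is P_X = 0.4770 × 781.9 = 373.0 kg VSS/d.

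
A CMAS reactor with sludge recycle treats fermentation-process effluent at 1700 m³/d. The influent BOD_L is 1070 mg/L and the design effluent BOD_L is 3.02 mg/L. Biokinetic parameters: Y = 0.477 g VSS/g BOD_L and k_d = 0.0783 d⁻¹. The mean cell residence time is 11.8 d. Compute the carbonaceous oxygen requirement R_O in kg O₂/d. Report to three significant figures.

R_O ≈ 1180 kg O₂/d

Y_obs = Y / (1 + k_d θ_c) = 0.477 / (1 + 0.0783 × 11.8) = 0.477 / 1.924 = 0.2479.
Q·(S₀ − S) = 1700 × (1070 − 3.02) × 10⁻³ = 1814 kg/d removed.
Net sludge production P_X = 0.2479 × 1814 = 449.7 kg VSS/d.
R_O = Q·(S₀ − S) − 1.42·P_X = 1814 − 1.42 × 449.7 = 1175 kg O₂/d.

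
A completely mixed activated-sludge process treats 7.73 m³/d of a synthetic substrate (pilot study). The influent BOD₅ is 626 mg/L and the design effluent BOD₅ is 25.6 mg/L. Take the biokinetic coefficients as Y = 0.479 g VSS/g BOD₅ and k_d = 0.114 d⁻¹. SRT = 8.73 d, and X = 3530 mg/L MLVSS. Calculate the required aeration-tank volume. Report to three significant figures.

From the SRT design equation V = Y Q (S₀−S) θ_c / [X (1 + k_d θ_c)] = 0.479 × 7.73 × (626 − 25.6) × 8.73 / [3530 × (1 + 0.114 × 8.73)] = 1.94×10^4 / 7043 = 2.756 m³.

V ≈ 2.76 m³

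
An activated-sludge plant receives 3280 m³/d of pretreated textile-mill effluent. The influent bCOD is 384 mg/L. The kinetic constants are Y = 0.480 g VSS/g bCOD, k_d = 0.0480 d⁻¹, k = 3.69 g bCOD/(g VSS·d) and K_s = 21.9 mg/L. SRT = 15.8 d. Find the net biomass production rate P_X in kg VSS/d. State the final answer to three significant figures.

P_X ≈ 343 kg VSS/d

From the Monod/SRT balance for a CMAS, S = K_s·(1+k_d θ_c)/[θ_c·(Y k − k_d) − 1] = 21.9 × (1 + 0.0480 × 15.8) / [15.8 × (0.480 × 3.69 − 0.0480) − 1] = 38.51 / 26.23 = 1.468 mg/L.
Y_obs = Y / (1 + k_d θ_c) = 0.480 / (1 + 0.0480 × 15.8) = 0.480 / 1.758 = 0.2730.
ΔS = 384 − 1.47 = 382.5 mg/L, so the substrate removal rate is 3280 × 382.5/1000 = 1255 kg bCOD/d.
Net biomass production P_X = Y_obs × Q·(S₀ − S) = 0.2730 × 1255 = 342.5 kg VSS/d.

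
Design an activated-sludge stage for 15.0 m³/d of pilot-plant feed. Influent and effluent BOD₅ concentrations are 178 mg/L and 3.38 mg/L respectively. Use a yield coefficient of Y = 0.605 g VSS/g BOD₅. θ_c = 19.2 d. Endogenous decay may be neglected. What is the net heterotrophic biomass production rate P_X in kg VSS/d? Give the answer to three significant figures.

P_X ≈ 1.58 kg VSS/d

With endogenous decay neglected, the observed yield equals the true yield: Y_obs = Y = 0.605 g VSS/g BOD₅.
Mass of BOD₅ removed per day: Q(S₀ − S) = 15.0 × 174.6 g/m³ = 2.619 kg/d.
Biomass produced: P_X = Y_obs·Q·ΔS = 0.6050 × 2.619 ≈ 1.585 kg VSS/d.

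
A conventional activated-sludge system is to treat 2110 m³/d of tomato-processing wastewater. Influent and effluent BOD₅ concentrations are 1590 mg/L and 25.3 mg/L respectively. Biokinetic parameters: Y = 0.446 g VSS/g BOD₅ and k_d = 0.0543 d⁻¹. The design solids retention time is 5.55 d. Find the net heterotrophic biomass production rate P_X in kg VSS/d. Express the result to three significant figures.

P_X ≈ 1130 kg VSS/d

Correct the yield for decay: Y_obs = Y/(1 + k_d θ_c) = 0.446 / (1 + 0.0543 × 5.55) = 0.446 / 1.301 = 0.3427.
Substrate removed = Q·(S₀ − S) = 2110 m³/d × (1590 − 25.3) g/m³ = 3.3×10^6 g/d = 3302 kg/d.
P_X = Y_obs · Q(S₀ − S) = 0.3427 × 3302 = 1131 kg VSS/d.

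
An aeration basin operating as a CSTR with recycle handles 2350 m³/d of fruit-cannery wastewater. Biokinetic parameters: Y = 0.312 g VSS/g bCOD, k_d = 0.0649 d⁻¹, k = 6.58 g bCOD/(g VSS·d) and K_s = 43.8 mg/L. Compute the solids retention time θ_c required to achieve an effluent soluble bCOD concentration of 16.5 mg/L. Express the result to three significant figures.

θ_c ≈ 2.01 d

At the target effluent, Y k S/(K_s+S) = 0.312×6.58×16.5/60.30 = 0.5618 d⁻¹.
θ_c = 1/(μ − k_d) = 1/(0.5618 − 0.0649) = 1/0.4969 = 2.013 d.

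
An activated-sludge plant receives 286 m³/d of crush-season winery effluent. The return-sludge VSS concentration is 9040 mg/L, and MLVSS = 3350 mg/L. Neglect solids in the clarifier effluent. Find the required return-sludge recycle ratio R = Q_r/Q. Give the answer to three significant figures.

R ≈ 0.589

R = Q_r/Q = X/(X_r − X) = 3350 / (9040 − 3350) = 0.5888.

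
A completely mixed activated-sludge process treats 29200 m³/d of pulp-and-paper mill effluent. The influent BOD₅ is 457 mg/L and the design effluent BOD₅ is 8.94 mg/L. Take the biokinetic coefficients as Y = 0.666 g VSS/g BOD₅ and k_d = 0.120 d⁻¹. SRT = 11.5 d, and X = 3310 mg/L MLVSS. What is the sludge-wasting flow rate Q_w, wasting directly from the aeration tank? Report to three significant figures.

Rearranging the biomass balance for a CMAS with decay, V = Y·Q·ΔS·θ_c / [X·(1+k_d θ_c)] = 0.666 × 29200 × (457 − 8.94) × 11.5 / [3310 × (1 + 0.120 × 11.5)] = 1×10^8 / 7878 = 12720 m³.
For wasting at MLVSS concentration, Q_w = V/θ_c = 12720/11.5 = 1106 m³/d.

Q_w ≈ 1110 m³/d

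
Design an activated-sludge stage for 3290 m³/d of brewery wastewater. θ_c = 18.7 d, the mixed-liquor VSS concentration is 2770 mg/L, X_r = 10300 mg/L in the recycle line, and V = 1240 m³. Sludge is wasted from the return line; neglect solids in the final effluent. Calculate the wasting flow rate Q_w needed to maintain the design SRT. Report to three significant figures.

Wasting from the return line (neglecting effluent solids): Q_w = V·X / (θ_c·X_r) = 1240 × 2770 / (18.7 × 10300) = 17.83 m³/d.

Q_w ≈ 17.8 m³/d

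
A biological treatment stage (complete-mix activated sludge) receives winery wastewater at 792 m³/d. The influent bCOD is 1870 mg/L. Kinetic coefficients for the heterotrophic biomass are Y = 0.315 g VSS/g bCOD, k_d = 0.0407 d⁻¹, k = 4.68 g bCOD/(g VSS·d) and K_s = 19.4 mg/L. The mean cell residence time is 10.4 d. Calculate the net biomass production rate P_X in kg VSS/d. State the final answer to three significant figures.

P_X ≈ 327 kg VSS/d

From the Monod/SRT balance for a CMAS, S = K_s·(1+k_d θ_c)/[θ_c·(Y k − k_d) − 1] = 19.4 × (1 + 0.0407 × 10.4) / [10.4 × (0.315 × 4.68 − 0.0407) − 1] = 27.61 / 13.91 = 1.985 mg/L.
Correct the yield for decay: Y_obs = Y/(1 + k_d θ_c) = 0.315 / (1 + 0.0407 × 10.4) = 0.315 / 1.423 = 0.2213.
ΔS = 1870 − 1.99 = 1868 mg/L, so the substrate removal rate is 792 × 1868/1000 = 1479 kg bCOD/d.
P_X = Y_obs · Q(S₀ − S) = 0.2213 × 1479 = 327.4 kg VSS/d.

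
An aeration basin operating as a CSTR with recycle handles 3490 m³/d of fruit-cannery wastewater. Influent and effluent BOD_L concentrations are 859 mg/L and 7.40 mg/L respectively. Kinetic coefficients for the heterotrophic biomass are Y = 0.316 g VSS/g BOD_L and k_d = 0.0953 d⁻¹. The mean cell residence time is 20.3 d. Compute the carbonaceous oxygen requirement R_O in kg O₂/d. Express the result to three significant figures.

R_O ≈ 2520 kg O₂/d

Correct the yield for decay: Y_obs = Y/(1 + k_d θ_c) = 0.316 / (1 + 0.0953 × 20.3) = 0.316 / 2.935 = 0.1077.
ΔS = 859 − 7.40 = 851.6 mg/L, so the substrate removal rate is 3490 × 851.6/1000 = 2972 kg BOD_L/d.
Net sludge production P_X = 0.1077 × 2972 = 320.0 kg VSS/d.
R_O = Q·(S₀ − S) − 1.42·P_X = 2972 − 1.42 × 320.0 = 2518 kg O₂/d.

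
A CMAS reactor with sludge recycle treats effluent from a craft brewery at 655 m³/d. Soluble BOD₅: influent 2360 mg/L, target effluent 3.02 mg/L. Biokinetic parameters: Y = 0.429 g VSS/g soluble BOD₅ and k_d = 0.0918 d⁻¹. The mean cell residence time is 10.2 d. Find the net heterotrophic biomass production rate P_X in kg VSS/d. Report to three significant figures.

The observed yield is Y_obs = Y/(1 + k_d·θ_c) = 0.429 / (1 + 0.0918 × 10.2) = 0.429 / 1.936 = 0.2215 g VSS per g soluble BOD₅ removed.
Substrate removed = Q·(S₀ − S) = 655 m³/d × (2360 − 3.02) g/m³ = 1.54×10^6 g/d = 1544 kg/d.
P_X = Y_obs · Q(S₀ − S) = 0.2215 × 1544 = 342.0 kg VSS/d.

P_X ≈ 342 kg VSS/d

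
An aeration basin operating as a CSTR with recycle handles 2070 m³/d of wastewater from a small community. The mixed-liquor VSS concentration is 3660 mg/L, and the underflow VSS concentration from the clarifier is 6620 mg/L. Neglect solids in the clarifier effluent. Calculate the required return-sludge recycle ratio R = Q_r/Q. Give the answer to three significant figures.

Mass balance around the secondary clarifier (neglecting effluent solids): R = X / (X_r − X) = 3660 / (6620 − 3660) = 1.236.

R ≈ 1.24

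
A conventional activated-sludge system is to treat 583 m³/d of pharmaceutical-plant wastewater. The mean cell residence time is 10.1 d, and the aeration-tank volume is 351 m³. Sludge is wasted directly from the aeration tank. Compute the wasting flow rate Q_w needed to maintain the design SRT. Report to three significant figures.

Q_w ≈ 34.8 m³/d

Wasting from the aeration tank: Q_w = V / θ_c = 351.0 / 10.1 = 34.75 m³/d.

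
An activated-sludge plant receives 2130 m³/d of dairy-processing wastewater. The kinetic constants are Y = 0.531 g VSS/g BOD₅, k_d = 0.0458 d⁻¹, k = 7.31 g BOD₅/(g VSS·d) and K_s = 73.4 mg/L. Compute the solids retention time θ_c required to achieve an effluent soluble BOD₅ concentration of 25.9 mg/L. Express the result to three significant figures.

From 1/θ_c = Y·k·S/(K_s + S) − k_d: Y·k·S/(K_s+S) = 0.531 × 7.31 × 25.9 / (73.4 + 25.9) = 1.012 d⁻¹.
1/θ_c = 1.012 − 0.0458 = 0.9666 d⁻¹, so θ_c = 1.035 d.

θ_c ≈ 1.03 d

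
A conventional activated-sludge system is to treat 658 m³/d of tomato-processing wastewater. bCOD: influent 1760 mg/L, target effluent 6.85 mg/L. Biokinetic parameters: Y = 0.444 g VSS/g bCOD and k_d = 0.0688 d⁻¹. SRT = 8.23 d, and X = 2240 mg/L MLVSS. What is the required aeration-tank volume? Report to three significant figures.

From the SRT design equation V = Y Q (S₀−S) θ_c / [X (1 + k_d θ_c)] = 0.444 × 658 × (1760 − 6.85) × 8.23 / [2240 × (1 + 0.0688 × 8.23)] = 4.22×10^6 / 3508 = 1202 m³.

V ≈ 1200 m³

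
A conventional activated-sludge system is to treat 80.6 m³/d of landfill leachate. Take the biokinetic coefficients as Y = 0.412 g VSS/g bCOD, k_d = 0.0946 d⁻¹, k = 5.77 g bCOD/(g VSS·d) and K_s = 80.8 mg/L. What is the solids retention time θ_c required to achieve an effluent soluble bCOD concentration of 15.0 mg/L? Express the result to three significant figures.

From 1/θ_c = Y·k·S/(K_s + S) − k_d: Y·k·S/(K_s+S) = 0.412 × 5.77 × 15.0 / (80.8 + 15.0) = 0.3722 d⁻¹.
Then 1/θ_c = μ − k_d = 0.3722 − 0.0946 = 0.2776 d⁻¹, giving θ_c = 3.602 d.

θ_c ≈ 3.60 d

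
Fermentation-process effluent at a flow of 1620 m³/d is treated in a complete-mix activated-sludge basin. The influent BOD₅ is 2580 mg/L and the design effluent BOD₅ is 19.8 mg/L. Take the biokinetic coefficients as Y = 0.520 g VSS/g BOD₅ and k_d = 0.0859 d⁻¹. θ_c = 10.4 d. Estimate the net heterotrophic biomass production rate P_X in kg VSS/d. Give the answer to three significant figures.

P_X ≈ 1140 kg VSS/d

Y_obs = Y / (1 + k_d θ_c) = 0.520 / (1 + 0.0859 × 10.4) = 0.520 / 1.893 = 0.2746.
ΔS = 2580 − 19.8 = 2560 mg/L, so the substrate removal rate is 1620 × 2560/1000 = 4148 kg BOD₅/d.
Biomass produced: P_X = Y_obs·Q·ΔS = 0.2746 × 4148 ≈ 1139 kg VSS/d.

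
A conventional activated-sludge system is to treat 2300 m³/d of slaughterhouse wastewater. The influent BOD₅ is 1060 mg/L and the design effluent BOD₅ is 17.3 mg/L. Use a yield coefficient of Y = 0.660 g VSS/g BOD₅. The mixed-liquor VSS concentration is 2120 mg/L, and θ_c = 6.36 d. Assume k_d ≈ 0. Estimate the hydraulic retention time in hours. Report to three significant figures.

Biomass mass balance (decay neglected): V·X = Y·Q·(S₀ − S)·θ_c, so V = 0.660 × 2300 × (1060 − 17.3) × 6.36 / 2120 = 4748 m³.
Hydraulic retention time τ = V/Q = 4748 / 2300 = 2.065 d = 49.55 h.

τ ≈ 49.5 h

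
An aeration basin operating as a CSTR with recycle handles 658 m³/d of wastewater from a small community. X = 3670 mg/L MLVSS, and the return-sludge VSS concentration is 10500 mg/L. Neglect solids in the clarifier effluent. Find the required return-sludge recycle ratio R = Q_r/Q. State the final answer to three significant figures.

Solids balance on the clarifier gives (1+R)X = R·X_r, so R = X/(X_r − X) = 3670 / (10500 − 3670) = 0.5373.

R ≈ 0.537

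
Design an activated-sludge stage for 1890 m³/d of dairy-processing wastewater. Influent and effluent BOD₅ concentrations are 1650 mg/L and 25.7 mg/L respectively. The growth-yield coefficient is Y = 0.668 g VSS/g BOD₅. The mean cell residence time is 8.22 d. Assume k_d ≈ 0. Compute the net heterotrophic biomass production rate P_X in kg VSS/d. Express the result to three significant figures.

No decay correction is needed, so Y_obs = Y = 0.668.
Q·(S₀ − S) = 1890 × (1650 − 25.7) × 10⁻³ = 3070 kg/d removed.
So the net sludge growth is P_X = 0.6680 × 3070 = 2051 kg VSS/d.

P_X ≈ 2050 kg VSS/d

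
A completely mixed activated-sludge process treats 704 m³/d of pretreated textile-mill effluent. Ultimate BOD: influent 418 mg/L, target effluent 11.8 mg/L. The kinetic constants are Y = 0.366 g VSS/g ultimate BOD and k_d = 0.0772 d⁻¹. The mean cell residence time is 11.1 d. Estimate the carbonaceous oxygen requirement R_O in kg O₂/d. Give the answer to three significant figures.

The observed yield is Y_obs = Y/(1 + k_d·θ_c) = 0.366 / (1 + 0.0772 × 11.1) = 0.366 / 1.857 = 0.1971 g VSS per g ultimate BOD removed.
Mass of ultimate BOD removed per day: Q(S₀ − S) = 704 × 406.2 g/m³ = 286.0 kg/d.
P_X = Y_obs·Q·(S₀ − S) = 0.1971 × 286.0 = 56.36 kg VSS/d.
Carbonaceous O₂ demand = substrate oxidised − cell-mass equivalent = 286.0 − 1.42 × 56.36 = 205.9 kg O₂/d.

R_O ≈ 206 kg O₂/d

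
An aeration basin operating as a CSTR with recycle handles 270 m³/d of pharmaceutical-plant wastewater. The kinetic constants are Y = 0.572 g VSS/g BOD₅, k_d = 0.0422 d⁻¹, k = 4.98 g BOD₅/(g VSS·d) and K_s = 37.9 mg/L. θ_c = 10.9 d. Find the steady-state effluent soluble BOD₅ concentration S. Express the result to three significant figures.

Effluent substrate depends only on kinetics and SRT: S = K_s(1 + k_d θ_c) / [θ_c(Yk − k_d) − 1] = 37.9 × (1 + 0.0422 × 10.9) / [10.9 × (0.572 × 4.98 − 0.0422) − 1] = 55.33 / 29.59 = 1.870 mg/L.

S ≈ 1.87 mg/L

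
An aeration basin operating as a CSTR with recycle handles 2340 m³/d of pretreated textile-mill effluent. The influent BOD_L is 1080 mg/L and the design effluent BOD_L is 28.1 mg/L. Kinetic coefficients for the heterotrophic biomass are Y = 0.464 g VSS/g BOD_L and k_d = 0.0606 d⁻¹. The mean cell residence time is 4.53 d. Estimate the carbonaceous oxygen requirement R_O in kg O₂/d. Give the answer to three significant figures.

R_O ≈ 1190 kg O₂/d

Correct the yield for decay: Y_obs = Y/(1 + k_d θ_c) = 0.464 / (1 + 0.0606 × 4.53) = 0.464 / 1.275 = 0.3641.
Mass of BOD_L removed per day: Q(S₀ − S) = 2340 × 1052 g/m³ = 2461 kg/d.
Biomass synthesised: P_X = Y_obs × 2461 = 896.1 kg VSS/d.
R_O = Q·ΔS − 1.42 P_X = 2461 − 1272 = 1189 kg O₂/d.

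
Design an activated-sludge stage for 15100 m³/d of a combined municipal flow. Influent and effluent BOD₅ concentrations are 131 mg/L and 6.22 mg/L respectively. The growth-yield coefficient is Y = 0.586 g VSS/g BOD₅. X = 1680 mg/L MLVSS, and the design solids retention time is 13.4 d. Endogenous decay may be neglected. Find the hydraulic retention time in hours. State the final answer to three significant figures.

Biomass mass balance (decay neglected): V·X = Y·Q·(S₀ − S)·θ_c, so V = 0.586 × 15100 × (131 − 6.22) × 13.4 / 1680 = 8807 m³.
HRT = V/Q = 8807 m³ / 15100 m³·d⁻¹ = 0.5832 d × 24 = 14.00 h.

τ ≈ 14.0 h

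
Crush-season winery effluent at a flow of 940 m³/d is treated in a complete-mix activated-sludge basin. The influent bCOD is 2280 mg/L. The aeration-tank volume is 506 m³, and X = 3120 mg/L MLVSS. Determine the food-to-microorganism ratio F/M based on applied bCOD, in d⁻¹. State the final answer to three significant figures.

F/M ≈ 1.36 d⁻¹

F/M = Q·S₀ / (V·X) = 940 × 2280 / (506.0 × 3120) = 1.358 g bCOD·(g VSS·d)⁻¹.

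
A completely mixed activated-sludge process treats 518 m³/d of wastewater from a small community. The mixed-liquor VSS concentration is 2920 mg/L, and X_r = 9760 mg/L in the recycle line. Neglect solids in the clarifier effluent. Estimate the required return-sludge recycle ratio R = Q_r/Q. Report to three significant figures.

R ≈ 0.427

R = Q_r/Q = X/(X_r − X) = 2920 / (9760 − 2920) = 0.4269.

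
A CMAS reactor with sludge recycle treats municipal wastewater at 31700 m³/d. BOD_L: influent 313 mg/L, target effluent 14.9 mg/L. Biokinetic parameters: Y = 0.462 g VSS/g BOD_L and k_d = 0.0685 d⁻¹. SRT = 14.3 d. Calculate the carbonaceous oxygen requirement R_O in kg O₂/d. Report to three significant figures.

R_O ≈ 6320 kg O₂/d

Y_obs = Y / (1 + k_d θ_c) = 0.462 / (1 + 0.0685 × 14.3) = 0.462 / 1.980 = 0.2334.
Substrate removed = Q·(S₀ − S) = 31700 m³/d × (313 − 14.9) g/m³ = 9.45×10^6 g/d = 9450 kg/d.
Biomass synthesised: P_X = Y_obs × 9450 = 2205 kg VSS/d.
R_O = Q·(S₀ − S) − 1.42·P_X = 9450 − 1.42 × 2205 = 6318 kg O₂/d.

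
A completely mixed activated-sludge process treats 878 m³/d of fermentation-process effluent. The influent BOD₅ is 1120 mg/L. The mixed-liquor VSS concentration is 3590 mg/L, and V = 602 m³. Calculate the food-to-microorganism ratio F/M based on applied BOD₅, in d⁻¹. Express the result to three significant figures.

F/M = applied load / biomass = Q·S₀/(V·X) = 878 × 1120 / (602.0 × 3590) = 0.4550 d⁻¹.

F/M ≈ 0.455 d⁻¹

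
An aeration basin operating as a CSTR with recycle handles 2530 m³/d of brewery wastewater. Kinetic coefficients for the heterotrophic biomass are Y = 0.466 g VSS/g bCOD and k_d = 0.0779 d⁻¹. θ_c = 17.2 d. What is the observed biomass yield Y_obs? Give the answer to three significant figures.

The observed yield is Y_obs = Y/(1 + k_d·θ_c) = 0.466 / (1 + 0.0779 × 17.2) = 0.466 / 2.340 = 0.1992 g VSS per g bCOD removed.

Y_obs ≈ 0.199 g VSS/g bCOD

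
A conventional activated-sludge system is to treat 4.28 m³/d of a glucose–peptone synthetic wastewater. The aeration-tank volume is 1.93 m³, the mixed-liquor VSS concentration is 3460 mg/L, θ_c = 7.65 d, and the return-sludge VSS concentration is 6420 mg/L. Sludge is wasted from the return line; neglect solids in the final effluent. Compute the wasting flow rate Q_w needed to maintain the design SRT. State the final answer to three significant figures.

θ_c = V·X/(Q_w·X_r) when wasting from the recycle, so Q_w = V·X/(θ_c·X_r) = 1.930 × 3460 / (7.65 × 6420) = 0.1360 m³/d.

Q_w ≈ 0.136 m³/d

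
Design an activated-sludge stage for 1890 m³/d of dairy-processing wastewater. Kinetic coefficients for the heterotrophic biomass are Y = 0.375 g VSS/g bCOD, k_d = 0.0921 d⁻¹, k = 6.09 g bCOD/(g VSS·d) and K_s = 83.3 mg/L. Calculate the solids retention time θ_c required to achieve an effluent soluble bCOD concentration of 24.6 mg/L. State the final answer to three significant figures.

From 1/θ_c = Y·k·S/(K_s + S) − k_d: Y·k·S/(K_s+S) = 0.375 × 6.09 × 24.6 / (83.3 + 24.6) = 0.5207 d⁻¹.
1/θ_c = 0.5207 − 0.0921 = 0.4286 d⁻¹, so θ_c = 2.333 d.

θ_c ≈ 2.33 d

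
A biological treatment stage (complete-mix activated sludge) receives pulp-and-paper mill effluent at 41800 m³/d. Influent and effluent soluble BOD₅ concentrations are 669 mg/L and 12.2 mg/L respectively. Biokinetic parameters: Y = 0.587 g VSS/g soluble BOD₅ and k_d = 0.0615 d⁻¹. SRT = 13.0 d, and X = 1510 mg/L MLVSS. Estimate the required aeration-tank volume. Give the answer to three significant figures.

V ≈ 77100 m³

From the SRT design equation V = Y Q (S₀−S) θ_c / [X (1 + k_d θ_c)] = 0.587 × 41800 × (669 − 12.2) × 13.0 / [1510 × (1 + 0.0615 × 13.0)] = 2.1×10^8 / 2717 = 77101 m³.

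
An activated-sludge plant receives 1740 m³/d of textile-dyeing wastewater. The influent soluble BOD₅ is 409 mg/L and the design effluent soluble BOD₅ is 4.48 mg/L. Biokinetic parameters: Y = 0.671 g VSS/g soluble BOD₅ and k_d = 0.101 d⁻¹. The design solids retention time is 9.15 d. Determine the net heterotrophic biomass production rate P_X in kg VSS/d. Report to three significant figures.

P_X ≈ 245 kg VSS/d

Y_obs = Y / (1 + k_d θ_c) = 0.671 / (1 + 0.101 × 9.15) = 0.671 / 1.924 = 0.3487.
Mass of soluble BOD₅ removed per day: Q(S₀ − S) = 1740 × 404.5 g/m³ = 703.9 kg/d.
P_X = Y_obs · Q(S₀ − S) = 0.3487 × 703.9 = 245.5 kg VSS/d.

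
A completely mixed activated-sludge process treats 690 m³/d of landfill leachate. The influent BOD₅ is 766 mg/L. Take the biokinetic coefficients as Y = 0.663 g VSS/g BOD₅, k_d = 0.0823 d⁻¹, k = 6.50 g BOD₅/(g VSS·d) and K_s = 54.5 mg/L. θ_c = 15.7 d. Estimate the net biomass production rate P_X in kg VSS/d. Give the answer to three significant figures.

Effluent substrate depends only on kinetics and SRT: S = K_s(1 + k_d θ_c) / [θ_c(Yk − k_d) − 1] = 54.5 × (1 + 0.0823 × 15.7) / [15.7 × (0.663 × 6.50 − 0.0823) − 1] = 124.9 / 65.37 = 1.911 mg/L.
Y_obs = Y / (1 + k_d θ_c) = 0.663 / (1 + 0.0823 × 15.7) = 0.663 / 2.292 = 0.2893.
Substrate removed = Q·(S₀ − S) = 690 m³/d × (766 − 1.91) g/m³ = 5.27×10^5 g/d = 527.2 kg/d.
So the net sludge growth is P_X = 0.2893 × 527.2 = 152.5 kg VSS/d.

P_X ≈ 153 kg VSS/d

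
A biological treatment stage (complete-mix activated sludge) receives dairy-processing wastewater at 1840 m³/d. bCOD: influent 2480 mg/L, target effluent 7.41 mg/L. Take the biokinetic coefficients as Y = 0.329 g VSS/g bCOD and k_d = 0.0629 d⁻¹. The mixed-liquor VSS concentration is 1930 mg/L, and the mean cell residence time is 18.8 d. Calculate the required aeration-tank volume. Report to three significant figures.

V ≈ 6680 m³

Rearranging the biomass balance for a CMAS with decay, V = Y·Q·ΔS·θ_c / [X·(1+k_d θ_c)] = 0.329 × 1840 × (2480 − 7.41) × 18.8 / [1930 × (1 + 0.0629 × 18.8)] = 2.81×10^7 / 4212 = 6680 m³.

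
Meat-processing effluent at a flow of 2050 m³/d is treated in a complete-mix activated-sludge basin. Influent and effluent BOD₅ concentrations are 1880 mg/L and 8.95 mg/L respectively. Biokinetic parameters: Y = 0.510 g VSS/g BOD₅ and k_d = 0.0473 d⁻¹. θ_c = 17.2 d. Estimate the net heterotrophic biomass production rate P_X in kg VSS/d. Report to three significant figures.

Observed yield with endogenous decay: Y_obs = Y / (1 + k_d·θ_c) = 0.510 / (1 + 0.0473 × 17.2) = 0.510 / 1.814 = 0.2812 g VSS/g BOD₅.
Mass of BOD₅ removed per day: Q(S₀ − S) = 2050 × 1871 g/m³ = 3836 kg/d.
So the net sludge growth is P_X = 0.2812 × 3836 = 1079 kg VSS/d.

P_X ≈ 1080 kg VSS/d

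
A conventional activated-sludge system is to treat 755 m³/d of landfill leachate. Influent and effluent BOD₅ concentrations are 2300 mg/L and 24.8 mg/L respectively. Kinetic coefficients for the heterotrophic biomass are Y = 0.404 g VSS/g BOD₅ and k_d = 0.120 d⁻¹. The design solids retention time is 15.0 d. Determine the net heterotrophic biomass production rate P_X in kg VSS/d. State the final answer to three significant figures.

Y_obs = Y / (1 + k_d θ_c) = 0.404 / (1 + 0.120 × 15.0) = 0.404 / 2.800 = 0.1443.
Mass of BOD₅ removed per day: Q(S₀ − S) = 755 × 2275 g/m³ = 1718 kg/d.
Biomass produced: P_X = Y_obs·Q·ΔS = 0.1443 × 1718 ≈ 247.9 kg VSS/d.

P_X ≈ 248 kg VSS/d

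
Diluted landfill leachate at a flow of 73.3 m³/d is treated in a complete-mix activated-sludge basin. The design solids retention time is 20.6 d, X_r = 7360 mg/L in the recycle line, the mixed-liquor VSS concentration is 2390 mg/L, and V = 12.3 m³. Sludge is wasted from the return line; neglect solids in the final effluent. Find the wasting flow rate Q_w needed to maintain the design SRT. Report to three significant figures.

Wasting from the return line (neglecting effluent solids): Q_w = V·X / (θ_c·X_r) = 12.30 × 2390 / (20.6 × 7360) = 0.1939 m³/d.

Q_w ≈ 0.194 m³/d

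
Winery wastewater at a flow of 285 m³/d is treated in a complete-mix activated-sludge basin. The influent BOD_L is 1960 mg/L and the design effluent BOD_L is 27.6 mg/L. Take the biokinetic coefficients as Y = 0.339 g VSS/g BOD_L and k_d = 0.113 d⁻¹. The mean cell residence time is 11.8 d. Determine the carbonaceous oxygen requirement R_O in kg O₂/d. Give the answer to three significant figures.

The observed yield is Y_obs = Y/(1 + k_d·θ_c) = 0.339 / (1 + 0.113 × 11.8) = 0.339 / 2.333 = 0.1453 g VSS per g BOD_L removed.
Substrate removed = Q·(S₀ − S) = 285 m³/d × (1960 − 27.6) g/m³ = 5.51×10^5 g/d = 550.7 kg/d.
Biomass synthesised: P_X = Y_obs × 550.7 = 80.01 kg VSS/d.
R_O = Q·ΔS − 1.42 P_X = 550.7 − 113.6 = 437.1 kg O₂/d.

R_O ≈ 437 kg O₂/d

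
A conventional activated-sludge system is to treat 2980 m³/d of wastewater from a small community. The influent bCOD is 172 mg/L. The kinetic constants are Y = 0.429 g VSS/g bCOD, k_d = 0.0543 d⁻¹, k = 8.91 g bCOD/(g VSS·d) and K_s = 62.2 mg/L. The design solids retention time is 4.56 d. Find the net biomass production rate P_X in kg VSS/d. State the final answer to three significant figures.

P_X ≈ 171 kg VSS/d

For a completely mixed reactor with recycle the Lawrence–McCarty relation gives S = K_s·(1 + k_d·θ_c) / [θ_c·(Y·k − k_d) − 1] = 62.2 × (1 + 0.0543 × 4.56) / [4.56 × (0.429 × 8.91 − 0.0543) − 1] = 77.60 / 16.18 = 4.795 mg/L.
The observed yield is Y_obs = Y/(1 + k_d·θ_c) = 0.429 / (1 + 0.0543 × 4.56) = 0.429 / 1.248 = 0.3439 g VSS per g bCOD removed.
Substrate removed = Q·(S₀ − S) = 2980 m³/d × (172 − 4.80) g/m³ = 4.98×10^5 g/d = 498.3 kg/d.
Net biomass production P_X = Y_obs × Q·(S₀ − S) = 0.3439 × 498.3 = 171.3 kg VSS/d.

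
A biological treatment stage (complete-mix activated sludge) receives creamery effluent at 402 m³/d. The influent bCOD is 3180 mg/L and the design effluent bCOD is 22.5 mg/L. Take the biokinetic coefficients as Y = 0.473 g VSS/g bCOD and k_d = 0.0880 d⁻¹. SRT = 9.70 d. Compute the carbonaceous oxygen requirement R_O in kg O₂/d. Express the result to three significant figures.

Observed yield with endogenous decay: Y_obs = Y / (1 + k_d·θ_c) = 0.473 / (1 + 0.0880 × 9.70) = 0.473 / 1.854 = 0.2552 g VSS/g bCOD.
Mass of bCOD removed per day: Q(S₀ − S) = 402 × 3158 g/m³ = 1269 kg/d.
Net sludge production P_X = 0.2552 × 1269 = 323.9 kg VSS/d.
R_O = Q·ΔS − 1.42 P_X = 1269 − 459.9 = 809.4 kg O₂/d.

R_O ≈ 809 kg O₂/d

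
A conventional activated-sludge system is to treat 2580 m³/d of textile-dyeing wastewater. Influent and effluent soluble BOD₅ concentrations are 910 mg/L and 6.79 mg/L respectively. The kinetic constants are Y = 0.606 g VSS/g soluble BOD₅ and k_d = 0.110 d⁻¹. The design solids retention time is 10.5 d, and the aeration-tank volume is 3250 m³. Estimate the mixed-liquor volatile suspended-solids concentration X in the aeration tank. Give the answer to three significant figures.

X ≈ 2120 mg/L

Solving the biomass balance for X: X = Y Q (S₀−S) θ_c / [V (1+k_d θ_c)] = 0.606 × 2580 × (910 − 6.79) × 10.5 / [3250 × (1 + 0.110 × 10.5)] = 2117 mg/L.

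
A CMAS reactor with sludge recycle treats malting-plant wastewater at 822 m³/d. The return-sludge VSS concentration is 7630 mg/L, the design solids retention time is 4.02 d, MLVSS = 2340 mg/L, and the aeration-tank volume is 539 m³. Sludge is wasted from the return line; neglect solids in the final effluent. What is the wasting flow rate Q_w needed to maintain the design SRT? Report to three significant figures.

Q_w ≈ 41.1 m³/d

θ_c = V·X/(Q_w·X_r) when wasting from the recycle, so Q_w = V·X/(θ_c·X_r) = 539.0 × 2340 / (4.02 × 7630) = 41.12 m³/d.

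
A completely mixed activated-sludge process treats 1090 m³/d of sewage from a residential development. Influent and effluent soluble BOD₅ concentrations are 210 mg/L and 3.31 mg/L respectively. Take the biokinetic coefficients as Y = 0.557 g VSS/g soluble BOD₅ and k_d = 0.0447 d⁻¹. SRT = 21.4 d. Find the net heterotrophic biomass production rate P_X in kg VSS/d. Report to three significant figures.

Observed yield with endogenous decay: Y_obs = Y / (1 + k_d·θ_c) = 0.557 / (1 + 0.0447 × 21.4) = 0.557 / 1.957 = 0.2847 g VSS/g soluble BOD₅.
Q·(S₀ − S) = 1090 × (210 − 3.31) × 10⁻³ = 225.3 kg/d removed.
Net biomass production P_X = Y_obs × Q·(S₀ − S) = 0.2847 × 225.3 = 64.14 kg VSS/d.

P_X ≈ 64.1 kg VSS/d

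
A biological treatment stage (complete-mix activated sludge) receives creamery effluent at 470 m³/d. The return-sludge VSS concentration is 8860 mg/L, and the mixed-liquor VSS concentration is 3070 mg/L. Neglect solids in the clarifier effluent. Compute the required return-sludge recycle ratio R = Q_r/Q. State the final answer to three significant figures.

Solids balance on the clarifier gives (1+R)X = R·X_r, so R = X/(X_r − X) = 3070 / (8860 − 3070) = 0.5302.

R ≈ 0.530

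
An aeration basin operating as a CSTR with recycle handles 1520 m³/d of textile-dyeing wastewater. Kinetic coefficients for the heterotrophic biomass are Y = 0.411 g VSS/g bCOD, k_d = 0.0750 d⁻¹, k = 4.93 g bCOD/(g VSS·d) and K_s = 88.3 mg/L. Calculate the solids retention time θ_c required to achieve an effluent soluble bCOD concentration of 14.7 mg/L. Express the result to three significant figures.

θ_c ≈ 4.67 d

Specific growth rate at S = 14.7 mg/L: μ = YkS/(K_s+S) = 0.411·4.93·14.7/(88.3+14.7) = 0.2892 d⁻¹.
1/θ_c = 0.2892 − 0.0750 = 0.2142 d⁻¹, so θ_c = 4.669 d.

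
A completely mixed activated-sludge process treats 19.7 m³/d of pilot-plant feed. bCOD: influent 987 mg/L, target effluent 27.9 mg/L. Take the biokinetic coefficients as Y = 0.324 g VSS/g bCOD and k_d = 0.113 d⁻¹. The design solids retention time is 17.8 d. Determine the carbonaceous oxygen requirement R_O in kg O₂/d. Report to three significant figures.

Y_obs = Y / (1 + k_d θ_c) = 0.324 / (1 + 0.113 × 17.8) = 0.324 / 3.011 = 0.1076.
Q·(S₀ − S) = 19.7 × (987 − 27.9) × 10⁻³ = 18.89 kg/d removed.
Net sludge production P_X = 0.1076 × 18.89 = 2.033 kg VSS/d.
Carbonaceous O₂ demand = substrate oxidised − cell-mass equivalent = 18.89 − 1.42 × 2.033 = 16.01 kg O₂/d.

R_O ≈ 16.0 kg O₂/d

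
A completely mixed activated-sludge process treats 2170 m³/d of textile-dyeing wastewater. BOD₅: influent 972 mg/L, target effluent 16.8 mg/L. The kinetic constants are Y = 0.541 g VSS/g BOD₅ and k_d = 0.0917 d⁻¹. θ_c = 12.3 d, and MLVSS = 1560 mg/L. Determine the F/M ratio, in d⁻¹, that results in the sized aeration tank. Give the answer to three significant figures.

From the SRT design equation V = Y Q (S₀−S) θ_c / [X (1 + k_d θ_c)] = 0.541 × 2170 × (972 − 16.8) × 12.3 / [1560 × (1 + 0.0917 × 12.3)] = 1.38×10^7 / 3320 = 4155 m³.
Food-to-microorganism ratio F/M = Q S₀ / (V X) = 2170 × 972 / (4155 × 1560) = 0.3254 d⁻¹.

F/M ≈ 0.325 d⁻¹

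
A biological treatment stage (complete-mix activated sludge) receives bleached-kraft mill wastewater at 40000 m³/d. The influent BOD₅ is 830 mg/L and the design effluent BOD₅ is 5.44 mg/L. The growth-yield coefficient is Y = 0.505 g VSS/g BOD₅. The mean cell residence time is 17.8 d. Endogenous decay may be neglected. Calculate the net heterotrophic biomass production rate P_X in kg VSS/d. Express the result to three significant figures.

No decay correction is needed, so Y_obs = Y = 0.505.
Substrate removed = Q·(S₀ − S) = 40000 m³/d × (830 − 5.44) g/m³ = 3.3×10^7 g/d = 32982 kg/d.
P_X = Y_obs · Q(S₀ − S) = 0.5050 × 32982 = 16656 kg VSS/d.

P_X ≈ 16700 kg VSS/d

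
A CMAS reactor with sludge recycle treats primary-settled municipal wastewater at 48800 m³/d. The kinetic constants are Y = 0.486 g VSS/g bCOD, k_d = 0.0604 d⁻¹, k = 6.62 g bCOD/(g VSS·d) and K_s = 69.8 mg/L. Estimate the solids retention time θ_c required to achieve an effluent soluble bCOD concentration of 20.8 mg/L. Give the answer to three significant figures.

θ_c ≈ 1.47 d

At the target effluent, Y k S/(K_s+S) = 0.486×6.62×20.8/90.60 = 0.7386 d⁻¹.
1/θ_c = 0.7386 − 0.0604 = 0.6782 d⁻¹, so θ_c = 1.474 d.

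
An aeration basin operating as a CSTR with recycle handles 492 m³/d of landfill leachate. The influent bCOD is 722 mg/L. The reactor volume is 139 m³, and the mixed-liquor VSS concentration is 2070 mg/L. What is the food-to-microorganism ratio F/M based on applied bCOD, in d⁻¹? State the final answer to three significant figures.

Food-to-microorganism ratio F/M = Q S₀ / (V X) = 492 × 722 / (139.0 × 2070) = 1.235 d⁻¹.

F/M ≈ 1.23 d⁻¹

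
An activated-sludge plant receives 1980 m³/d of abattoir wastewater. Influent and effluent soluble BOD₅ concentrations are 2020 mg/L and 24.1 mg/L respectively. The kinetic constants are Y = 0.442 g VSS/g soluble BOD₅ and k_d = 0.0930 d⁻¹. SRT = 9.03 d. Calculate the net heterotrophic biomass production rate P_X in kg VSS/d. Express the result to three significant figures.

P_X ≈ 949 kg VSS/d

Y_obs = Y / (1 + k_d θ_c) = 0.442 / (1 + 0.0930 × 9.03) = 0.442 / 1.840 = 0.2402.
Q·(S₀ − S) = 1980 × (2020 − 24.1) × 10⁻³ = 3952 kg/d removed.
So the net sludge growth is P_X = 0.2402 × 3952 = 949.4 kg VSS/d.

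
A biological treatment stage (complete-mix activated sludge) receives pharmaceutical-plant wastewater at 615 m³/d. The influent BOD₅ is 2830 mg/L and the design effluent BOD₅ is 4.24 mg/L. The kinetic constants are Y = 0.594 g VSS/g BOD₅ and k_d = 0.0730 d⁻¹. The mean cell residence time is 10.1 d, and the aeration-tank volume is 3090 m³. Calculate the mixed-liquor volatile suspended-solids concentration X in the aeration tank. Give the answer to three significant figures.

X ≈ 1940 mg/L

From V·X·(1 + k_d·θ_c) = Y·Q·(S₀ − S)·θ_c: X = 0.594 × 615 × (2830 − 4.24) × 10.1 / [3090 × (1 + 0.0730 × 10.1)] = 1942 mg/L.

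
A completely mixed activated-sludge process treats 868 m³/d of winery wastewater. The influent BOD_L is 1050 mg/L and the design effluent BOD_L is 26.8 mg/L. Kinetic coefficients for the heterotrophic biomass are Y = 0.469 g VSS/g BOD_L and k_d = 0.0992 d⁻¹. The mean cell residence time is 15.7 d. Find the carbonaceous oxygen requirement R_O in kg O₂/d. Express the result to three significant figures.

Observed yield with endogenous decay: Y_obs = Y / (1 + k_d·θ_c) = 0.469 / (1 + 0.0992 × 15.7) = 0.469 / 2.557 = 0.1834 g VSS/g BOD_L.
Substrate removed = Q·(S₀ − S) = 868 m³/d × (1050 − 26.8) g/m³ = 8.88×10^5 g/d = 888.1 kg/d.
P_X = Y_obs·Q·(S₀ − S) = 0.1834 × 888.1 = 162.9 kg VSS/d.
R_O = Q·ΔS − 1.42 P_X = 888.1 − 231.3 = 656.9 kg O₂/d.

R_O ≈ 657 kg O₂/d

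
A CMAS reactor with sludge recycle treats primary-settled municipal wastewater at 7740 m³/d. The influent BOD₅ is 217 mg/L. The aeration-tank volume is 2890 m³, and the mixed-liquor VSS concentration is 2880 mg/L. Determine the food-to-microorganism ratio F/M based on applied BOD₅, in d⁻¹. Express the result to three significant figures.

F/M = Q·S₀ / (V·X) = 7740 × 217 / (2890 × 2880) = 0.2018 g BOD₅·(g VSS·d)⁻¹.

F/M ≈ 0.202 d⁻¹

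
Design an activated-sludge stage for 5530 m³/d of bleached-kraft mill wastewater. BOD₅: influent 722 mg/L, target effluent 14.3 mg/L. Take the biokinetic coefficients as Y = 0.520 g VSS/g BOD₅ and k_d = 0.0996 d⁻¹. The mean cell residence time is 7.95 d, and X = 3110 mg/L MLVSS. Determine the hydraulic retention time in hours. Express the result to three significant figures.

From the SRT design equation V = Y Q (S₀−S) θ_c / [X (1 + k_d θ_c)] = 0.520 × 5530 × (722 − 14.3) × 7.95 / [3110 × (1 + 0.0996 × 7.95)] = 1.62×10^7 / 5573 = 2903 m³.
HRT = V/Q = 2903 m³ / 5530 m³·d⁻¹ = 0.5250 d × 24 = 12.60 h.

τ ≈ 12.6 h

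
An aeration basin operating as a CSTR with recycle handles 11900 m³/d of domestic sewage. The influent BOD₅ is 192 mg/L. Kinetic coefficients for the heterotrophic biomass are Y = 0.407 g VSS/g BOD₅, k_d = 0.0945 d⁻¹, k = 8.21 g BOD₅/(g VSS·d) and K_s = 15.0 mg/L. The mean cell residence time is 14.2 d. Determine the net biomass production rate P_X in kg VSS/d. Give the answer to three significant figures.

P_X ≈ 395 kg VSS/d

For a completely mixed reactor with recycle the Lawrence–McCarty relation gives S = K_s·(1 + k_d·θ_c) / [θ_c·(Y·k − k_d) − 1] = 15.0 × (1 + 0.0945 × 14.2) / [14.2 × (0.407 × 8.21 − 0.0945) − 1] = 35.13 / 45.11 = 0.7788 mg/L.
Correct the yield for decay: Y_obs = Y/(1 + k_d θ_c) = 0.407 / (1 + 0.0945 × 14.2) = 0.407 / 2.342 = 0.1738.
Substrate removed = Q·(S₀ − S) = 11900 m³/d × (192 − 0.779) g/m³ = 2.28×10^6 g/d = 2276 kg/d.
P_X = Y_obs · Q(S₀ − S) = 0.1738 × 2276 = 395.5 kg VSS/d.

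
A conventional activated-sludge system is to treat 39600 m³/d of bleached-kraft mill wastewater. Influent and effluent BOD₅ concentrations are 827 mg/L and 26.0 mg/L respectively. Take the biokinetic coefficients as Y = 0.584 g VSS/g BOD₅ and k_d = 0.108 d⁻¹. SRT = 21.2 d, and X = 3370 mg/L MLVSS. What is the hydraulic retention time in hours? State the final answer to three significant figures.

τ ≈ 21.5 h

From the SRT design equation V = Y Q (S₀−S) θ_c / [X (1 + k_d θ_c)] = 0.584 × 39600 × (827 − 26.0) × 21.2 / [3370 × (1 + 0.108 × 21.2)] = 3.93×10^8 / 11086 = 35424 m³.
Hydraulic retention time τ = V/Q = 35424 / 39600 = 0.8946 d = 21.47 h.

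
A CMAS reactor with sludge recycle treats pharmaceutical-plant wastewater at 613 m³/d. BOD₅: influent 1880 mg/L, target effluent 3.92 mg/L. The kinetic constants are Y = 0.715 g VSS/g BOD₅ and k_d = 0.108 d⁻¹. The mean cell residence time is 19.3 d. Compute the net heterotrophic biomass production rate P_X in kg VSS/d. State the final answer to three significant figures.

Y_obs = Y / (1 + k_d θ_c) = 0.715 / (1 + 0.108 × 19.3) = 0.715 / 3.084 = 0.2318.
Q·(S₀ − S) = 613 × (1880 − 3.92) × 10⁻³ = 1150 kg/d removed.
Net biomass production P_X = Y_obs × Q·(S₀ − S) = 0.2318 × 1150 = 266.6 kg VSS/d.

P_X ≈ 267 kg VSS/d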